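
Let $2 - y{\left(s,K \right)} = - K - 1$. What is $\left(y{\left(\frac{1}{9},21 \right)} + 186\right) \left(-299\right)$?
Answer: $-62790$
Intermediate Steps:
$y{\left(s,K \right)} = 3 + K$ ($y{\left(s,K \right)} = 2 - \left(- K - 1\right) = 2 - \left(-1 - K\right) = 2 + \left(1 + K\right) = 3 + K$)
$\left(y{\left(\frac{1}{9},21 \right)} + 186\right) \left(-299\right) = \left(\left(3 + 21\right) + 186\right) \left(-299\right) = \left(24 + 186\right) \left(-299\right) = 210 \left(-299\right) = -62790$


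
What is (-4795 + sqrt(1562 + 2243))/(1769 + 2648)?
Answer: -685/631 + sqrt(3805)/4417 ≈ -1.0716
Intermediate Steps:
(-4795 + sqrt(1562 + 2243))/(1769 + 2648) = (-4795 + sqrt(3805))/4417 = (-4795 + sqrt(3805))*(1/4417) = -685/631 + sqrt(3805)/4417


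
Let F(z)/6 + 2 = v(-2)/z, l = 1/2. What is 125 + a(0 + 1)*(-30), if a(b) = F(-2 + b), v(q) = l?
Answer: 575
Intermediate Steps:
l = 1/2 (l = 1*(1/2) = 1/2 ≈ 0.50000)
v(q) = 1/2
F(z) = -12 + 3/z (F(z) = -12 + 6*(1/(2*z)) = -12 + 3/z)
a(b) = -12 + 3/(-2 + b)
125 + a(0 + 1)*(-30) = 125 + (3*(9 - 4*(0 + 1))/(-2 + (0 + 1)))*(-30) = 125 + (3*(9 - 4*1)/(-2 + 1))*(-30) = 125 + (3*(9 - 4)/(-1))*(-30) = 125 + (3*(-1)*5)*(-30) = 125 - 15*(-30) = 125 + 450 = 575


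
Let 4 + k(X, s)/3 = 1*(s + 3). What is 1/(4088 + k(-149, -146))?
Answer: 1/3647 ≈ 0.00027420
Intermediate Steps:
k(X, s) = -3 + 3*s (k(X, s) = -12 + 3*(1*(s + 3)) = -12 + 3*(1*(3 + s)) = -12 + 3*(3 + s) = -12 + (9 + 3*s) = -3 + 3*s)
1/(4088 + k(-149, -146)) = 1/(4088 + (-3 + 3*(-146))) = 1/(4088 + (-3 - 438)) = 1/(4088 - 441) = 1/3647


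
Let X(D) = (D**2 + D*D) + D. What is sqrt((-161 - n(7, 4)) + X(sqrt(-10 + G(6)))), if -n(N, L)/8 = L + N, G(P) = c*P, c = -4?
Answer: sqrt(-141 + I*sqrt(34)) ≈ 0.2455 + 11.877*I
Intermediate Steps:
G(P) = -4*P
n(N, L) = -8*L - 8*N (n(N, L) = -8*(L + N) = -8*L - 8*N)
X(D) = D + 2*D**2 (X(D) = (D**2 + D**2) + D = 2*D**2 + D = D + 2*D**2)
sqrt((-161 - n(7, 4)) + X(sqrt(-10 + G(6)))) = sqrt((-161 - (-8*4 - 8*7)) + sqrt(-10 - 4*6)*(1 + 2*sqrt(-10 - 4*6))) = sqrt((-161 - (-32 - 56)) + sqrt(-10 - 24)*(1 + 2*sqrt(-10 - 24))) = sqrt((-161 - 1*(-88)) + sqrt(-34)*(1 + 2*sqrt(-34))) = sqrt((-161 + 88) + (I*sqrt(34))*(1 + 2*(I*sqrt(34)))) = sqrt(-73 + (I*sqrt(34))*(1 + 2*I*sqrt(34))) = sqrt(-73 + I*sqrt(34)*(1 + 2*I*sqrt(34)))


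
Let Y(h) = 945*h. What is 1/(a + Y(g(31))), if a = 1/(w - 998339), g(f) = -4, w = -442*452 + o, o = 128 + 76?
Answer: -1197919/4528133821 ≈ -0.00026455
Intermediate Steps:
o = 204
w = -199580 (w = -442*452 + 204 = -199784 + 204 = -199580)
a = -1/1197919 (a = 1/(-199580 - 998339) = 1/(-1197919) = -1/1197919 ≈ -8.3478e-7)
1/(a + Y(g(31))) = 1/(-1/1197919 + 945*(-4)) = 1/(-1/1197919 - 3780) = 1/(-4528133821/1197919) = -1197919/4528133821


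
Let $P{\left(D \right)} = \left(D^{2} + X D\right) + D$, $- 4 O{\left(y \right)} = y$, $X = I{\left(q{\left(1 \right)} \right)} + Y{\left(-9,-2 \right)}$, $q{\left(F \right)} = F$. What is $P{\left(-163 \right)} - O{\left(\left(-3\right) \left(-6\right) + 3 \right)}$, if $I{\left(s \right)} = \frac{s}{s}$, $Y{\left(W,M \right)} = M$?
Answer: $\frac{106297}{4} \approx 26574.0$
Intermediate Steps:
$I{\left(s \right)} = 1$
$X = -1$ ($X = 1 - 2 = -1$)
$O{\left(y \right)} = - \frac{y}{4}$
$P{\left(D \right)} = D^{2}$ ($P{\left(D \right)} = \left(D^{2} - D\right) + D = D^{2}$)
$P{\left(-163 \right)} - O{\left(\left(-3\right) \left(-6\right) + 3 \right)} = \left(-163\right)^{2} - - \frac{\left(-3\right) \left(-6\right) + 3}{4} = 26569 - - \frac{18 + 3}{4} = 26569 - \left(- \frac{1}{4}\right) 21 = 26569 - - \frac{21}{4} = 26569 + \frac{21}{4} = \frac{106297}{4}$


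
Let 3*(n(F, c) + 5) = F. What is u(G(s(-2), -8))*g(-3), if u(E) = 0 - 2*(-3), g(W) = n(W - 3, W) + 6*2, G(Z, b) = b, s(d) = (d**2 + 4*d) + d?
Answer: 30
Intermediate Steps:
n(F, c) = -5 + F/3
s(d) = d**2 + 5*d
g(W) = 6 + W/3 (g(W) = (-5 + (W - 3)/3) + 6*2 = (-5 + (-3 + W)/3) + 12 = (-5 + (-1 + W/3)) + 12 = (-6 + W/3) + 12 = 6 + W/3)
u(E) = 6 (u(E) = 0 + 6 = 6)
u(G(s(-2), -8))*g(-3) = 6*(6 + (1/3)*(-3)) = 6*(6 - 1) = 6*5 = 30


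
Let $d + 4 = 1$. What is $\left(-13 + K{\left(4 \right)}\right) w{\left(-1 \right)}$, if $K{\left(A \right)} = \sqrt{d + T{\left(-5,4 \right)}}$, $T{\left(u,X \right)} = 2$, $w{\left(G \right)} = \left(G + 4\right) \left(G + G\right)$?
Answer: $78 - 6 i \approx 78.0 - 6.0 i$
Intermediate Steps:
$w{\left(G \right)} = 2 G \left(4 + G\right)$ ($w{\left(G \right)} = \left(4 + G\right) 2 G = 2 G \left(4 + G\right)$)
$d = -3$ ($d = -4 + 1 = -3$)
$K{\left(A \right)} = i$ ($K{\left(A \right)} = \sqrt{-3 + 2} = \sqrt{-1} = i$)
$\left(-13 + K{\left(4 \right)}\right) w{\left(-1 \right)} = \left(-13 + i\right) 2 \left(-1\right) \left(4 - 1\right) = \left(-13 + i\right) 2 \left(-1\right) 3 = \left(-13 + i\right) \left(-6\right) = 78 - 6 i$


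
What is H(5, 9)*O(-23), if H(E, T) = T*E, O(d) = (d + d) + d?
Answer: -3105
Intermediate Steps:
O(d) = 3*d (O(d) = 2*d + d = 3*d)
H(E, T) = E*T
H(5, 9)*O(-23) = (5*9)*(3*(-23)) = 45*(-69) = -3105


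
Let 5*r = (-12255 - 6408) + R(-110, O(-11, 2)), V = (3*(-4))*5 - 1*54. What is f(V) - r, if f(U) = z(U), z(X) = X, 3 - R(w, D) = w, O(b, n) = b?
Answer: 3596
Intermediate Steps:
V = -114 (V = -12*5 - 54 = -60 - 54 = -114)
R(w, D) = 3 - w
f(U) = U
r = -3710 (r = ((-12255 - 6408) + (3 - 1*(-110)))/5 = (-18663 + (3 + 110))/5 = (-18663 + 113)/5 = (⅕)*(-18550) = -3710)
f(V) - r = -114 - 1*(-3710) = -114 + 3710 = 3596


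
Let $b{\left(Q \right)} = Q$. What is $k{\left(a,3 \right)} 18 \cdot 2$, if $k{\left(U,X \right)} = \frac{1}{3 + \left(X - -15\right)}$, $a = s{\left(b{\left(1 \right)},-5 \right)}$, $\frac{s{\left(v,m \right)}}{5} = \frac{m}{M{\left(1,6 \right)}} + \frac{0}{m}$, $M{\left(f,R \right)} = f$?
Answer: $\frac{12}{7} \approx 1.7143$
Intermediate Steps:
$s{\left(v,m \right)} = 5 m$ ($s{\left(v,m \right)} = 5 \left(\frac{m}{1} + \frac{0}{m}\right) = 5 \left(m 1 + 0\right) = 5 \left(m + 0\right) = 5 m$)
$a = -25$ ($a = 5 \left(-5\right) = -25$)
$k{\left(U,X \right)} = \frac{1}{18 + X}$ ($k{\left(U,X \right)} = \frac{1}{3 + \left(X + 15\right)} = \frac{1}{3 + \left(15 + X\right)} = \frac{1}{18 + X}$)
$k{\left(a,3 \right)} 18 \cdot 2 = \frac{1}{18 + 3} \cdot 18 \cdot 2 = \frac{1}{21} \cdot 18 \cdot 2 = \frac{6}{7} \cdot 2 = \frac{12}{7}$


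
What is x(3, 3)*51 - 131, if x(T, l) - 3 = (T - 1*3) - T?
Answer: -131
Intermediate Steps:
x(T, l) = 0 (x(T, l) = 3 + ((T - 1*3) - T) = 3 + ((T - 3) - T) = 3 + ((-3 + T) - T) = 3 - 3 = 0)
x(3, 3)*51 - 131 = 0*51 - 131 = 0 - 131 = -131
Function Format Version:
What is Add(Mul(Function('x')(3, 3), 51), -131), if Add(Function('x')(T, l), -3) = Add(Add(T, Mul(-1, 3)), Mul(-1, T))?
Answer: -131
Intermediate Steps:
Function('x')(T, l) = 0 (Function('x')(T, l) = Add(3, Add(Add(T, Mul(-1, 3)), Mul(-1, T))) = Add(3, Add(Add(T, -3), Mul(-1, T))) = Add(3, Add(Add(-3, T), Mul(-1, T))) = Add(3, -3) = 0)
Add(Mul(Function('x')(3, 3), 51), -131) = Add(Mul(0, 51), -131) = Add(0, -131) = -131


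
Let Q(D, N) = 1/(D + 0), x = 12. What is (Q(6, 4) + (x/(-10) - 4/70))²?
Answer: 52441/44100 ≈ 1.1891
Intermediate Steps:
Q(D, N) = 1/D
(Q(6, 4) + (x/(-10) - 4/70))² = (1/6 + (12/(-10) - 4/70))² = (⅙ + (12*(-⅒) - 4*1/70))² = (⅙ + (-6/5 - 2/35))² = (⅙ - 44/35)² = (-229/210)² = 52441/44100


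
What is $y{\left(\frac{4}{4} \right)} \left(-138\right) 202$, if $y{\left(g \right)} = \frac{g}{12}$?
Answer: $-2323$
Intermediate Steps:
$y{\left(g \right)} = \frac{g}{12}$ ($y{\left(g \right)} = g \frac{1}{12} = \frac{g}{12}$)
$y{\left(\frac{4}{4} \right)} \left(-138\right) 202 = \frac{4 \cdot \frac{1}{4}}{12} \left(-138\right) 202 = \frac{1}{12} \cdot 1 \left(-138\right) 202 = \frac{1}{12} \left(-138\right) 202 = \left(- \frac{23}{2}\right) 202 = -2323$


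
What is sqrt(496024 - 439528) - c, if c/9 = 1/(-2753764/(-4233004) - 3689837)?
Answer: 9524259/3904773006646 + 4*sqrt(3531) ≈ 237.69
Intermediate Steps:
c = -9524259/3904773006646 (c = 9/(-2753764/(-4233004) - 3689837) = 9/(-2753764*(-1/4233004) - 3689837) = 9/(688441/1058251 - 3689837) = 9/(-3904773006646/1058251) = 9*(-1058251/3904773006646) = -9524259/3904773006646 ≈ -2.4391e-6)
sqrt(496024 - 439528) - c = sqrt(496024 - 439528) - 1*(-9524259/3904773006646) = sqrt(56496) + 9524259/3904773006646 = 4*sqrt(3531) + 9524259/3904773006646 = 9524259/3904773006646 + 4*sqrt(3531)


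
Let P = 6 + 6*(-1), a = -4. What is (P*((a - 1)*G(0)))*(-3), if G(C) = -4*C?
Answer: 0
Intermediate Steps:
P = 0 (P = 6 - 6 = 0)
(P*((a - 1)*G(0)))*(-3) = (0*((-4 - 1)*(-4*0)))*(-3) = (0*(-5*0))*(-3) = (0*0)*(-3) = 0*(-3) = 0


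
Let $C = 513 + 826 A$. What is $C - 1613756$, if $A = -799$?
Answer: $-2273217$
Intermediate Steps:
$C = -659461$ ($C = 513 + 826 \left(-799\right) = 513 - 659974 = -659461$)
$C - 1613756 = -659461 - 1613756 = -2273217$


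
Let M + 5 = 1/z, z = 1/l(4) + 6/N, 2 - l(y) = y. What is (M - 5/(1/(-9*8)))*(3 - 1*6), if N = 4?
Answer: -1068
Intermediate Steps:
l(y) = 2 - y
z = 1 (z = 1/(2 - 1*4) + 6/4 = 1/(2 - 4) + 6*(1/4) = 1/(-2) + 3/2 = 1*(-1/2) + 3/2 = -1/2 + 3/2 = 1)
M = -4 (M = -5 + 1/1 = -5 + 1 = -4)
(M - 5/(1/(-9*8)))*(3 - 1*6) = (-4 - 5/(1/(-9*8)))*(3 - 1*6) = (-4 - 5/((-1/9*1/8)))*(3 - 6) = (-4 - 5/(-1/72))*(-3) = (-4 - 5*(-72))*(-3) = (-4 + 360)*(-3) = 356*(-3) = -1068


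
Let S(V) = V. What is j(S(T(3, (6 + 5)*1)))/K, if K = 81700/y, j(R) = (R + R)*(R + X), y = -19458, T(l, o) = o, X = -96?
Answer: 1819323/4085 ≈ 445.37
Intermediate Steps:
j(R) = 2*R*(-96 + R) (j(R) = (R + R)*(R - 96) = (2*R)*(-96 + R) = 2*R*(-96 + R))
K = -40850/9729 (K = 81700/(-19458) = 81700*(-1/19458) = -40850/9729 ≈ -4.1988)
j(S(T(3, (6 + 5)*1)))/K = (2*((6 + 5)*1)*(-96 + (6 + 5)*1))/(-40850/9729) = (2*(11*1)*(-96 + 11*1))*(-9729/40850) = (2*11*(-96 + 11))*(-9729/40850) = (2*11*(-85))*(-9729/40850) = -1870*(-9729/40850) = 1819323/4085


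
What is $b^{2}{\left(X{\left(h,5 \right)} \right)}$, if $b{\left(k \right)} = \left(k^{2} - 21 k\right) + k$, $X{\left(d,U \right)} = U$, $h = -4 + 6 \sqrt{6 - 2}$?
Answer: $5625$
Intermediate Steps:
$h = 8$ ($h = -4 + 6 \sqrt{4} = -4 + 6 \cdot 2 = -4 + 12 = 8$)
$b{\left(k \right)} = k^{2} - 20 k$
$b^{2}{\left(X{\left(h,5 \right)} \right)} = \left(5 \left(-20 + 5\right)\right)^{2} = \left(5 \left(-15\right)\right)^{2} = \left(-75\right)^{2} = 5625$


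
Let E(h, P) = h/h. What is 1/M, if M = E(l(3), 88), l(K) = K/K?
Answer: 1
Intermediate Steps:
l(K) = 1
E(h, P) = 1
M = 1
1/M = 1/1 = 1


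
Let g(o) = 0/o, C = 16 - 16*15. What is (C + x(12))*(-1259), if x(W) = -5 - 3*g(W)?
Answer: 288311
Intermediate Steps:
C = -224 (C = 16 - 240 = -224)
g(o) = 0
x(W) = -5 (x(W) = -5 - 3*0 = -5 + 0 = -5)
(C + x(12))*(-1259) = (-224 - 5)*(-1259) = -229*(-1259) = 288311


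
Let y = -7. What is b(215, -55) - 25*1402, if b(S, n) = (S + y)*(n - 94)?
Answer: -66042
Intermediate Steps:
b(S, n) = (-94 + n)*(-7 + S) (b(S, n) = (S - 7)*(n - 94) = (-7 + S)*(-94 + n) = (-94 + n)*(-7 + S))
b(215, -55) - 25*1402 = (658 - 94*215 - 7*(-55) + 215*(-55)) - 25*1402 = (658 - 20210 + 385 - 11825) - 1*35050 = -30992 - 35050 = -66042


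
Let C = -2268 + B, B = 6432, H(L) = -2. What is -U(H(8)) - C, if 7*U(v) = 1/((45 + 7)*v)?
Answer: -3031391/728 ≈ -4164.0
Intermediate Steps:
U(v) = 1/(364*v) (U(v) = (1/((45 + 7)*v))/7 = (1/(52*v))/7 = 1/(364*v))
C = 4164 (C = -2268 + 6432 = 4164)
-U(H(8)) - C = -1/(364*(-2)) - 1*4164 = -(-1)/(364*2) - 4164 = -1*(-1/728) - 4164 = 1/728 - 4164 = -3031391/728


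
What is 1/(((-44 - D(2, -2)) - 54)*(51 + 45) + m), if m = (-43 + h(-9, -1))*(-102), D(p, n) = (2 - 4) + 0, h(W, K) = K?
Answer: -1/4728 ≈ -0.00021151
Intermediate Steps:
D(p, n) = -2 (D(p, n) = -2 + 0 = -2)
m = 4488 (m = (-43 - 1)*(-102) = -44*(-102) = 4488)
1/(((-44 - D(2, -2)) - 54)*(51 + 45) + m) = 1/(((-44 - 1*(-2)) - 54)*(51 + 45) + 4488) = 1/(((-44 + 2) - 54)*96 + 4488) = 1/((-42 - 54)*96 + 4488) = 1/(-96*96 + 4488) = 1/(-9216 + 4488) = 1/(-4728) = -1/4728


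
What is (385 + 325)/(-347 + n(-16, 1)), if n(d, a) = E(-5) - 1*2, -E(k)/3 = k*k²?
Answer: 355/13 ≈ 27.308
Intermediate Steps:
E(k) = -3*k³ (E(k) = -3*k*k² = -3*k³)
n(d, a) = 373 (n(d, a) = -3*(-5)³ - 1*2 = -3*(-125) - 2 = 375 - 2 = 373)
(385 + 325)/(-347 + n(-16, 1)) = (385 + 325)/(-347 + 373) = 710/26 = 710*(1/26) = 355/13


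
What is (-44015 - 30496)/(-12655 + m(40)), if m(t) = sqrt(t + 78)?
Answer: 104770745/17794323 + 8279*sqrt(118)/17794323 ≈ 5.8929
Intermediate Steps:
m(t) = sqrt(78 + t)
(-44015 - 30496)/(-12655 + m(40)) = (-44015 - 30496)/(-12655 + sqrt(78 + 40)) = -74511/(-12655 + sqrt(118))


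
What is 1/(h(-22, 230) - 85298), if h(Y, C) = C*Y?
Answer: -1/90358 ≈ -1.1067e-5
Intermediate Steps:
1/(h(-22, 230) - 85298) = 1/(230*(-22) - 85298) = 1/(-5060 - 85298) = 1/(-90358) = -1/90358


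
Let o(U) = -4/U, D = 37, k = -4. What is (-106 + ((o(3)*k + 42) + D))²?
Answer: 4225/9 ≈ 469.44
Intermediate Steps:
(-106 + ((o(3)*k + 42) + D))² = (-106 + ((-4/3*(-4) + 42) + 37))² = (-106 + ((16/3 + 42) + 37))² = (-106 + (142/3 + 37))² = (-106 + 253/3)² = (-65/3)² = 4225/9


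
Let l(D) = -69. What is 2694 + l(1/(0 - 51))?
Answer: 2625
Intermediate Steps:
2694 + l(1/(0 - 51)) = 2694 - 69 = 2625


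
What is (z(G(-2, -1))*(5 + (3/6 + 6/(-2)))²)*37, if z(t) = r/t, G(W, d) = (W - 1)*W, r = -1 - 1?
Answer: -925/12 ≈ -77.083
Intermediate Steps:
r = -2
G(W, d) = W*(-1 + W) (G(W, d) = (-1 + W)*W = W*(-1 + W))
z(t) = -2/t
(z(G(-2, -1))*(5 + (3/6 + 6/(-2)))²)*37 = ((-2*(-1/(2*(-1 - 2))))*(5 + (3/6 + 6/(-2)))²)*37 = ((-2/((-2*(-3))))*(5 + (3*(⅙) + 6*(-½)))²)*37 = ((-2/6)*(5 + (½ - 3))²)*37 = ((-2*⅙)*(5 - 5/2)²)*37 = -(5/2)²/3*37 = -⅓*25/4*37 = -25/12*37 = -925/12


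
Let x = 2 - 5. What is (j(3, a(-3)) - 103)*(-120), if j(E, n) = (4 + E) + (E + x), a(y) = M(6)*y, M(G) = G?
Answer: 11520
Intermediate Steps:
x = -3
a(y) = 6*y
j(E, n) = 1 + 2*E (j(E, n) = (4 + E) + (E - 3) = (4 + E) + (-3 + E) = 1 + 2*E)
(j(3, a(-3)) - 103)*(-120) = ((1 + 2*3) - 103)*(-120) = ((1 + 6) - 103)*(-120) = (7 - 103)*(-120) = -96*(-120) = 11520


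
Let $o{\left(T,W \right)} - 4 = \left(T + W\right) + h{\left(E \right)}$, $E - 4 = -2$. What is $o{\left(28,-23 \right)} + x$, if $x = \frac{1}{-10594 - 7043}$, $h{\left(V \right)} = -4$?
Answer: $\frac{88184}{17637} \approx 4.9999$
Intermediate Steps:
$E = 2$ ($E = 4 - 2 = 2$)
$o{\left(T,W \right)} = T + W$ ($o{\left(T,W \right)} = 4 - \left(4 - T - W\right) = 4 + \left(-4 + T + W\right) = T + W$)
$x = - \frac{1}{17637}$ ($x = \frac{1}{-17637} = - \frac{1}{17637} \approx -5.6699 \cdot 10^{-5}$)
$o{\left(28,-23 \right)} + x = \left(28 - 23\right) - \frac{1}{17637} = 5 - \frac{1}{17637} = \frac{88184}{17637}$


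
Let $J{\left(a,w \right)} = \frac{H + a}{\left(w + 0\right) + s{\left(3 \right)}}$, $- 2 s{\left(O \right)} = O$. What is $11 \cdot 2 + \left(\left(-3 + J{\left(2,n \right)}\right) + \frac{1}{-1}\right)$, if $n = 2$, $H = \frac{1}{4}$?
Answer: $\frac{45}{2} \approx 22.5$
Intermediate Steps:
$s{\left(O \right)} = - \frac{O}{2}$
$H = \frac{1}{4} \approx 0.25$
$J{\left(a,w \right)} = \frac{\frac{1}{4} + a}{- \frac{3}{2} + w}$ ($J{\left(a,w \right)} = \frac{\frac{1}{4} + a}{\left(w + 0\right) - \frac{3}{2}} = \frac{\frac{1}{4} + a}{w - \frac{3}{2}} = \frac{\frac{1}{4} + a}{- \frac{3}{2} + w}$)
$11 \cdot 2 + \left(\left(-3 + J{\left(2,n \right)}\right) + \frac{1}{-1}\right) = 11 \cdot 2 - \left(3 + 1 - \frac{1 + 4 \cdot 2}{2 \left(-3 + 2 \cdot 2\right)}\right) = 22 - \left(4 - \frac{1 + 8}{2 \left(-3 + 4\right)}\right) = 22 - \left(4 - \frac{1}{2} \cdot 1^{-1} \cdot 9\right) = 22 - \left(4 - \frac{9}{2}\right) = 22 + \left(\left(-3 + \frac{9}{2}\right) - 1\right) = 22 + \left(\frac{3}{2} - 1\right) = 22 + \frac{1}{2} = \frac{45}{2}$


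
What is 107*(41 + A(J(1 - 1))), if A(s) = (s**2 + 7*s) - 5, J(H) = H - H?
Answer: 3852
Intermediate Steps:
J(H) = 0
A(s) = -5 + s**2 + 7*s
107*(41 + A(J(1 - 1))) = 107*(41 + (-5 + 0**2 + 7*0)) = 107*(41 + (-5 + 0 + 0)) = 107*(41 - 5) = 107*36 = 3852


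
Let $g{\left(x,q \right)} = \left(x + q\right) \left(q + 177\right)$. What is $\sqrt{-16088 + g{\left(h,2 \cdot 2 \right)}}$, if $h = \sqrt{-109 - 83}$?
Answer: $2 \sqrt{-3841 + 362 i \sqrt{3}} \approx 10.084 + 124.36 i$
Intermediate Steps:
$h = 8 i \sqrt{3}$ ($h = \sqrt{-192} = 8 i \sqrt{3} \approx 13.856 i$)
$g{\left(x,q \right)} = \left(177 + q\right) \left(q + x\right)$ ($g{\left(x,q \right)} = \left(q + x\right) \left(177 + q\right) = \left(177 + q\right) \left(q + x\right)$)
$\sqrt{-16088 + g{\left(h,2 \cdot 2 \right)}} = \sqrt{-16088 + \left(\left(2 \cdot 2\right)^{2} + 177 \cdot 2 \cdot 2 + 177 \cdot 8 i \sqrt{3} + 2 \cdot 2 \cdot 8 i \sqrt{3}\right)} = \sqrt{-16088 + \left(4^{2} + 177 \cdot 4 + 1416 i \sqrt{3} + 4 \cdot 8 i \sqrt{3}\right)} = \sqrt{-16088 + \left(16 + 708 + 1416 i \sqrt{3} + 32 i \sqrt{3}\right)} = \sqrt{-16088 + \left(724 + 1448 i \sqrt{3}\right)} = \sqrt{-15364 + 1448 i \sqrt{3}}$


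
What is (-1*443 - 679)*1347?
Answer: -1511334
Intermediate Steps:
(-1*443 - 679)*1347 = (-443 - 679)*1347 = -1122*1347 = -1511334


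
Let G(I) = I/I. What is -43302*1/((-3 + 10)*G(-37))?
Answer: -6186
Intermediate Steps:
G(I) = 1
-43302*1/((-3 + 10)*G(-37)) = -43302/(-3 + 10) = -43302/(7*1) = -43302/7 = -43302*1/7 = -6186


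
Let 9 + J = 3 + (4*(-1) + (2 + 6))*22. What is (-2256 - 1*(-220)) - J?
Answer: -2118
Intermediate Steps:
J = 82 (J = -9 + (3 + (4*(-1) + (2 + 6))*22) = -9 + (3 + (-4 + 8)*22) = -9 + (3 + 4*22) = -9 + (3 + 88) = -9 + 91 = 82)
(-2256 - 1*(-220)) - J = (-2256 - 1*(-220)) - 1*82 = (-2256 + 220) - 82 = -2036 - 82 = -2118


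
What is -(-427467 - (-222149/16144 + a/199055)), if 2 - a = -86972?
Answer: 1373641163089701/3213543920 ≈ 4.2745e+5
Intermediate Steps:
a = 86974 (a = 2 - 1*(-86972) = 2 + 86972 = 86974)
-(-427467 - (-222149/16144 + a/199055)) = -(-427467 - (-222149/16144 + 86974/199055)) = -(-427467 - 1*(-42815760939/3213543920)) = -(-427467 + 42815760939/3213543920) = -1*(-1373641163089701/3213543920) = 1373641163089701/3213543920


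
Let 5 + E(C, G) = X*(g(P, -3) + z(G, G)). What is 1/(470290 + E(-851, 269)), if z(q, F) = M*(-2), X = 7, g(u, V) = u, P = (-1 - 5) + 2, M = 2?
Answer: 1/470229 ≈ 2.1266e-6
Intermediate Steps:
P = -4 (P = -6 + 2 = -4)
z(q, F) = -4 (z(q, F) = 2*(-2) = -4)
E(C, G) = -61 (E(C, G) = -5 + 7*(-4 - 4) = -5 + 7*(-8) = -5 - 56 = -61)
1/(470290 + E(-851, 269)) = 1/(470290 - 61) = 1/470229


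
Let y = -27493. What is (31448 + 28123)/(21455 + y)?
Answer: -59571/6038 ≈ -9.8660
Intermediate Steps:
(31448 + 28123)/(21455 + y) = (31448 + 28123)/(21455 - 27493) = 59571/(-6038) = 59571*(-1/6038) = -59571/6038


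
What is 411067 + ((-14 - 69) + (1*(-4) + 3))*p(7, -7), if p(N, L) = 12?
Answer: 410059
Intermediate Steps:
411067 + ((-14 - 69) + (1*(-4) + 3))*p(7, -7) = 411067 + ((-14 - 69) + (1*(-4) + 3))*12 = 411067 + (-83 + (-4 + 3))*12 = 411067 + (-83 - 1)*12 = 411067 - 84*12 = 411067 - 1008 = 410059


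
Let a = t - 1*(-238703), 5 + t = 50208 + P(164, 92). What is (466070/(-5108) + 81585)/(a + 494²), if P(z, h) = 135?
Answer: 208135055/1361478658 ≈ 0.15287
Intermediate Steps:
t = 50338 (t = -5 + (50208 + 135) = -5 + 50343 = 50338)
a = 289041 (a = 50338 - 1*(-238703) = 50338 + 238703 = 289041)
(466070/(-5108) + 81585)/(a + 494²) = (466070/(-5108) + 81585)/(289041 + 494²) = (466070*(-1/5108) + 81585)/(289041 + 244036) = (-233035/2554 + 81585)/533077 = (208135055/2554)*(1/533077) = 208135055/1361478658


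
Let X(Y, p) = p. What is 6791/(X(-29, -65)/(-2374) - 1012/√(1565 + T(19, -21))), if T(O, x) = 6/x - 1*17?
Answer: -5676578360570/20201797178679 - 19366256361496*√75838/20201797178679 ≈ -264.28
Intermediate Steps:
T(O, x) = -17 + 6/x (T(O, x) = 6/x - 17 = -17 + 6/x)
6791/(X(-29, -65)/(-2374) - 1012/√(1565 + T(19, -21))) = 6791/(-65/(-2374) - 1012/√(1565 + (-17 + 6/(-21)))) = 6791/(-65*(-1/2374) - 1012/√(1565 + (-17 + 6*(-1/21)))) = 6791/(65/2374 - 1012/√(1565 + (-17 - 2/7))) = 6791/(65/2374 - 1012/√(1565 - 121/7)) = 6791/(65/2374 - 1012*√75838/10834) = 6791/(65/2374 - 506*√75838/5417)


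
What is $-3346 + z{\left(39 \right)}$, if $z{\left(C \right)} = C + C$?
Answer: $-3268$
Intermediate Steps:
$z{\left(C \right)} = 2 C$
$-3346 + z{\left(39 \right)} = -3346 + 2 \cdot 39 = -3346 + 78 = -3268$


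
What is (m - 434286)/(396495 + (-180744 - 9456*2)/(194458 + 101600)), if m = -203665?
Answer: -31478416193/19564219509 ≈ -1.6090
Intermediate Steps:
(m - 434286)/(396495 + (-180744 - 9456*2)/(194458 + 101600)) = (-203665 - 434286)/(396495 + (-180744 - 9456*2)/(194458 + 101600)) = -637951/(396495 + (-180744 - 18912)/296058) = -637951/(396495 - 199656*1/296058) = -637951/(396495 - 33276/49343) = -637951/19564219509/49343 = -637951*49343/19564219509 = -31478416193/19564219509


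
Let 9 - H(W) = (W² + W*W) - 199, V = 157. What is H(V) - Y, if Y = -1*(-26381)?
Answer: -75471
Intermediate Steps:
H(W) = 208 - 2*W² (H(W) = 9 - ((W² + W*W) - 199) = 9 - ((W² + W²) - 199) = 9 - (2*W² - 199) = 9 - (-199 + 2*W²) = 9 + (199 - 2*W²) = 208 - 2*W²)
Y = 26381
H(V) - Y = (208 - 2*157²) - 1*26381 = (208 - 2*24649) - 26381 = (208 - 49298) - 26381 = -49090 - 26381 = -75471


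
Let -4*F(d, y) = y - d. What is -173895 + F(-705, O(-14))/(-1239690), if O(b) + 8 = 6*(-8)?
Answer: -862303569551/4958760 ≈ -1.7390e+5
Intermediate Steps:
O(b) = -56 (O(b) = -8 + 6*(-8) = -8 - 48 = -56)
F(d, y) = -y/4 + d/4 (F(d, y) = -(y - d)/4 = -y/4 + d/4)
-173895 + F(-705, O(-14))/(-1239690) = -173895 + (-1/4*(-56) + (1/4)*(-705))/(-1239690) = -173895 + (14 - 705/4)*(-1/1239690) = -173895 - 649/4*(-1/1239690) = -173895 + 649/4958760 = -862303569551/4958760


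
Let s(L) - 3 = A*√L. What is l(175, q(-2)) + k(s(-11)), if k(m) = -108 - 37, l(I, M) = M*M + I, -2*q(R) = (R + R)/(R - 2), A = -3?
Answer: 121/4 ≈ 30.250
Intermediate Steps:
q(R) = -R/(-2 + R) (q(R) = -(R + R)/(2*(R - 2)) = -2*R/(2*(-2 + R)) = -R/(-2 + R))
s(L) = 3 - 3*√L
l(I, M) = I + M² (l(I, M) = M² + I = I + M²)
k(m) = -145
l(175, q(-2)) + k(s(-11)) = (175 + (-1*(-2)/(-2 - 2))²) - 145 = (175 + (-1*(-2)/(-4))²) - 145 = (175 + (-1*(-2)*(-¼))²) - 145 = (175 + (-½)²) - 145 = (175 + ¼) - 145 = 701/4 - 145 = 121/4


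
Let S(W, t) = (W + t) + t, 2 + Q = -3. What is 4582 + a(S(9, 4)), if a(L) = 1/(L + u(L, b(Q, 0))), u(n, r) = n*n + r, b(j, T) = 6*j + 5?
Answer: 1287543/281 ≈ 4582.0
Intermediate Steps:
Q = -5 (Q = -2 - 3 = -5)
b(j, T) = 5 + 6*j
u(n, r) = r + n**2 (u(n, r) = n**2 + r = r + n**2)
S(W, t) = W + 2*t
a(L) = 1/(-25 + L + L**2) (a(L) = 1/(L + ((5 + 6*(-5)) + L**2)) = 1/(L + ((5 - 30) + L**2)) = 1/(L + (-25 + L**2)) = 1/(-25 + L + L**2))
4582 + a(S(9, 4)) = 4582 + 1/(-25 + (9 + 2*4) + (9 + 2*4)**2) = 4582 + 1/(-25 + (9 + 8) + (9 + 8)**2) = 4582 + 1/(-25 + 17 + 17**2) = 4582 + 1/(-25 + 17 + 289) = 4582 + 1/281 = 1287543/281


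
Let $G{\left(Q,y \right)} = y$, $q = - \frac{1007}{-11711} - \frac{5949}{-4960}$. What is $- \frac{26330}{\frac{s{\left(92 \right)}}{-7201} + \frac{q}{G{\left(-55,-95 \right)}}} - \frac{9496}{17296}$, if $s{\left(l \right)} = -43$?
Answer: $\frac{119054263577078942093}{34178713292882} \approx 3.4833 \cdot 10^{6}$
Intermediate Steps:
$q = \frac{74663459}{58086560}$ ($q = \left(-1007\right) \left(- \frac{1}{11711}\right) - - \frac{5949}{4960} = \frac{1007}{11711} + \frac{5949}{4960} = \frac{74663459}{58086560} \approx 1.2854$)
$- \frac{26330}{\frac{s{\left(92 \right)}}{-7201} + \frac{q}{G{\left(-55,-95 \right)}}} - \frac{9496}{17296} = - \frac{26330}{- \frac{43}{-7201} + \frac{74663459}{58086560 \left(-95\right)}} - \frac{9496}{17296} = - \frac{26330}{\left(-43\right) \left(- \frac{1}{7201}\right) + \frac{74663459}{58086560} \left(- \frac{1}{95}\right)} - \frac{1187}{2162} = - \frac{26330}{\frac{43}{7201} - \frac{74663459}{5518223200}} - \frac{1187}{2162} = - \frac{26330}{- \frac{15808840561}{2091406592800}} - \frac{1187}{2162} = \left(-26330\right) \left(- \frac{2091406592800}{15808840561}\right) - \frac{1187}{2162} = \frac{55066735588424000}{15808840561} - \frac{1187}{2162} = \frac{119054263577078942093}{34178713292882}$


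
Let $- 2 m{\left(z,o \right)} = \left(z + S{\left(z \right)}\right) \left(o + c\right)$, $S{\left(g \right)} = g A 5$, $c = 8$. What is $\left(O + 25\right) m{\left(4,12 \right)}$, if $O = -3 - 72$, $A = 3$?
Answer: $32000$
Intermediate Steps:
$O = -75$
$S{\left(g \right)} = 15 g$ ($S{\left(g \right)} = g 3 \cdot 5 = 3 g 5 = 15 g$)
$m{\left(z,o \right)} = - 8 z \left(8 + o\right)$ ($m{\left(z,o \right)} = - \frac{\left(z + 15 z\right) \left(o + 8\right)}{2} = - \frac{16 z \left(8 + o\right)}{2} = - 8 z \left(8 + o\right)$)
$\left(O + 25\right) m{\left(4,12 \right)} = \left(-75 + 25\right) 8 \cdot 4 \left(-8 - 12\right) = - 50 \cdot 8 \cdot 4 \left(-8 - 12\right) = - 50 \cdot 8 \cdot 4 \left(-20\right) = \left(-50\right) \left(-640\right) = 32000$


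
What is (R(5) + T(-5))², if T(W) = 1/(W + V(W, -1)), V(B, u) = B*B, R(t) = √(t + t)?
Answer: 4001/400 + √10/10 ≈ 10.319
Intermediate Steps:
R(t) = √2*√t (R(t) = √(2*t) = √2*√t)
V(B, u) = B²
T(W) = 1/(W + W²)
(R(5) + T(-5))² = (√2*√5 + 1/((-5)*(1 - 5)))² = (√10 - ⅕/(-4))² = (√10 - ⅕*(-¼))² = (√10 + 1/20)² = (1/20 + √10)²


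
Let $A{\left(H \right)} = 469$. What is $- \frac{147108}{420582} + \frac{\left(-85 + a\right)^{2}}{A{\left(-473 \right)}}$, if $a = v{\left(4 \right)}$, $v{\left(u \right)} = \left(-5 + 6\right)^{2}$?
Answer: $\frac{69015070}{4696499} \approx 14.695$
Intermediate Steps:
$v{\left(u \right)} = 1$ ($v{\left(u \right)} = 1^{2} = 1$)
$a = 1$
$- \frac{147108}{420582} + \frac{\left(-85 + a\right)^{2}}{A{\left(-473 \right)}} = - \frac{147108}{420582} + \frac{\left(-85 + 1\right)^{2}}{469} = \left(-147108\right) \frac{1}{420582} + \left(-84\right)^{2} \cdot \frac{1}{469} = - \frac{24518}{70097} + 7056 \cdot \frac{1}{469} = - \frac{24518}{70097} + \frac{1008}{67} = \frac{69015070}{4696499}$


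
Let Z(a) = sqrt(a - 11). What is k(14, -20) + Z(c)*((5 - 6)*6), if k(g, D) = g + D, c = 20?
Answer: -24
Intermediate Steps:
Z(a) = sqrt(-11 + a)
k(g, D) = D + g
k(14, -20) + Z(c)*((5 - 6)*6) = (-20 + 14) + sqrt(-11 + 20)*((5 - 6)*6) = -6 + sqrt(9)*(-1*6) = -6 + 3*(-6) = -6 - 18 = -24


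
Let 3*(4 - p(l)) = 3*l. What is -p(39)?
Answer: 35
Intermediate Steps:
p(l) = 4 - l
-p(39) = -(4 - 1*39) = -(4 - 39) = -1*(-35) = 35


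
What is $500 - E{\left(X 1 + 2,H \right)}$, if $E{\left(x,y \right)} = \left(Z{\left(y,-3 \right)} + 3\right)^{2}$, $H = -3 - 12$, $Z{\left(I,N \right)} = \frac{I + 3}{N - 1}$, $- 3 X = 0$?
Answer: $464$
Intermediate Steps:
$X = 0$ ($X = \left(- \frac{1}{3}\right) 0 = 0$)
$Z{\left(I,N \right)} = \frac{3 + I}{-1 + N}$
$H = -15$ ($H = -3 - 12 = -15$)
$E{\left(x,y \right)} = \left(\frac{9}{4} - \frac{y}{4}\right)^{2}$ ($E{\left(x,y \right)} = \left(\frac{3 + y}{-1 - 3} + 3\right)^{2} = \left(\frac{3 + y}{-4} + 3\right)^{2} = \left(- \frac{3 + y}{4} + 3\right)^{2} = \left(\left(- \frac{3}{4} - \frac{y}{4}\right) + 3\right)^{2} = \left(\frac{9}{4} - \frac{y}{4}\right)^{2}$)
$500 - E{\left(X 1 + 2,H \right)} = 500 - \frac{\left(-9 - 15\right)^{2}}{16} = 500 - \frac{\left(-24\right)^{2}}{16} = 500 - \frac{1}{16} \cdot 576 = 500 - 36 = 464$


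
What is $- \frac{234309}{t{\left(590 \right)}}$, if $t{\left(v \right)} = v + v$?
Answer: $- \frac{234309}{1180} \approx -198.57$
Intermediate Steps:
$t{\left(v \right)} = 2 v$
$- \frac{234309}{t{\left(590 \right)}} = - \frac{234309}{2 \cdot 590} = - \frac{234309}{1180}$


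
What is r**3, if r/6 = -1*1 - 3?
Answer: -13824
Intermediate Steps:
r = -24 (r = 6*(-1*1 - 3) = 6*(-1 - 3) = 6*(-4) = -24)
r**3 = (-24)**3 = -13824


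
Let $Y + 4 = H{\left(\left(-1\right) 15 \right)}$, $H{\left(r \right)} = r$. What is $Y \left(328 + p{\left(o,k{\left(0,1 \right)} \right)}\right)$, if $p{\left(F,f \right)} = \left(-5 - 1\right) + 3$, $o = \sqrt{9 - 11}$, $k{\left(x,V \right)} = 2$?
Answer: $-6175$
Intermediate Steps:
$o = i \sqrt{2}$ ($o = \sqrt{-2} = i \sqrt{2} \approx 1.4142 i$)
$Y = -19$ ($Y = -4 - 15 = -19$)
$p{\left(F,f \right)} = -3$ ($p{\left(F,f \right)} = -6 + 3 = -3$)
$Y \left(328 + p{\left(o,k{\left(0,1 \right)} \right)}\right) = - 19 \left(328 - 3\right) = \left(-19\right) 325 = -6175$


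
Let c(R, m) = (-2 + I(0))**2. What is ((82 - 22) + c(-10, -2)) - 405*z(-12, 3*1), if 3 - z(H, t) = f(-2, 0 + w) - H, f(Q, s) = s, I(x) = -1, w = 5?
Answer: 5739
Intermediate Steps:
c(R, m) = 9 (c(R, m) = (-2 - 1)**2 = (-3)**2 = 9)
z(H, t) = -2 + H (z(H, t) = 3 - ((0 + 5) - H) = 3 - (5 - H) = 3 + (-5 + H) = -2 + H)
((82 - 22) + c(-10, -2)) - 405*z(-12, 3*1) = ((82 - 22) + 9) - 405*(-2 - 12) = (60 + 9) - 405*(-14) = 69 + 5670 = 5739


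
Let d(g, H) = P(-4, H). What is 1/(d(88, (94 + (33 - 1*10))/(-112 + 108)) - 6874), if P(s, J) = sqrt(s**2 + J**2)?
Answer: -109984/756016071 - 4*sqrt(13945)/756016071 ≈ -0.00014610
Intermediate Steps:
P(s, J) = sqrt(J**2 + s**2)
d(g, H) = sqrt(16 + H**2) (d(g, H) = sqrt(H**2 + (-4)**2) = sqrt(H**2 + 16) = sqrt(16 + H**2))
1/(d(88, (94 + (33 - 1*10))/(-112 + 108)) - 6874) = 1/(sqrt(16 + ((94 + (33 - 1*10))/(-112 + 108))**2) - 6874) = 1/(sqrt(16 + ((94 + (33 - 10))/(-4))**2) - 6874) = 1/(sqrt(16 + ((94 + 23)*(-1/4))**2) - 6874) = 1/(sqrt(16 + (117*(-1/4))**2) - 6874) = 1/(sqrt(16 + (-117/4)**2) - 6874) = 1/(sqrt(16 + 13689/16) - 6874) = 1/(sqrt(13945/16) - 6874) = 1/(sqrt(13945)/4 - 6874) = 1/(-6874 + sqrt(13945)/4)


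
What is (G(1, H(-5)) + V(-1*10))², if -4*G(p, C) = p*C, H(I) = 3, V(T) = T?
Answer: 1849/16 ≈ 115.56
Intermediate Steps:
G(p, C) = -C*p/4 (G(p, C) = -p*C/4 = -C*p/4)
(G(1, H(-5)) + V(-1*10))² = (-¼*3*1 - 1*10)² = (-¾ - 10)² = (-43/4)² = 1849/16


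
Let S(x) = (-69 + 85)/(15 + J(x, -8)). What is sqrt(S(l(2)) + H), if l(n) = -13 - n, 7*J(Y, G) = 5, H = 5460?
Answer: 2*sqrt(4129895)/55 ≈ 73.899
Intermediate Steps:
J(Y, G) = 5/7 (J(Y, G) = (1/7)*5 = 5/7)
S(x) = 56/55 (S(x) = (-69 + 85)/(15 + 5/7) = 16/(110/7) = 16*(7/110) = 56/55)
sqrt(S(l(2)) + H) = sqrt(56/55 + 5460) = sqrt(300356/55) = 2*sqrt(4129895)/55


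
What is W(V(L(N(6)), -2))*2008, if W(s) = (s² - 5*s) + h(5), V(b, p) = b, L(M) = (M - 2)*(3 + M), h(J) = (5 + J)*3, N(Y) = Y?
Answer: 2301168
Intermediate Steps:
h(J) = 15 + 3*J
L(M) = (-2 + M)*(3 + M)
W(s) = 30 + s² - 5*s (W(s) = (s² - 5*s) + (15 + 3*5) = (s² - 5*s) + (15 + 15) = (s² - 5*s) + 30 = 30 + s² - 5*s)
W(V(L(N(6)), -2))*2008 = (30 + (-6 + 6 + 6²)² - 5*(-6 + 6 + 6²))*2008 = (30 + (-6 + 6 + 36)² - 5*(-6 + 6 + 36))*2008 = (30 + 36² - 5*36)*2008 = (30 + 1296 - 180)*2008 = 1146*2008 = 2301168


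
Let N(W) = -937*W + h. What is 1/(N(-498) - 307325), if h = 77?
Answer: 1/159378 ≈ 6.2744e-6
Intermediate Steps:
N(W) = 77 - 937*W (N(W) = -937*W + 77 = 77 - 937*W)
1/(N(-498) - 307325) = 1/((77 - 937*(-498)) - 307325) = 1/((77 + 466626) - 307325) = 1/(466703 - 307325) = 1/159378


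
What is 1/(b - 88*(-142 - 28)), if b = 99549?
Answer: 1/114509 ≈ 8.7329e-6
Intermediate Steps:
1/(b - 88*(-142 - 28)) = 1/(99549 - 88*(-142 - 28)) = 1/(99549 - 88*(-170)) = 1/(99549 + 14960) = 1/114509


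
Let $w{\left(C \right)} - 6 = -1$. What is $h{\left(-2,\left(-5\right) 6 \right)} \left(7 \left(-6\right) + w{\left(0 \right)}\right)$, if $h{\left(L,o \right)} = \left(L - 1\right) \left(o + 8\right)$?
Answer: $-2442$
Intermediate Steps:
$w{\left(C \right)} = 5$ ($w{\left(C \right)} = 6 - 1 = 5$)
$h{\left(L,o \right)} = \left(-1 + L\right) \left(8 + o\right)$
$h{\left(-2,\left(-5\right) 6 \right)} \left(7 \left(-6\right) + w{\left(0 \right)}\right) = \left(-8 - \left(-5\right) 6 + 8 \left(-2\right) - 2 \left(\left(-5\right) 6\right)\right) \left(7 \left(-6\right) + 5\right) = \left(-8 - -30 - 16 - -60\right) \left(-42 + 5\right) = \left(-8 + 30 - 16 + 60\right) \left(-37\right) = 66 \left(-37\right) = -2442$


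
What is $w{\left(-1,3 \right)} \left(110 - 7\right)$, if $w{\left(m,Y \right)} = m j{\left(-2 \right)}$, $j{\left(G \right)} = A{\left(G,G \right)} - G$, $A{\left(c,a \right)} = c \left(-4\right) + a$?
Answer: $-824$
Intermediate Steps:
$A{\left(c,a \right)} = a - 4 c$ ($A{\left(c,a \right)} = - 4 c + a = a - 4 c$)
$j{\left(G \right)} = - 4 G$ ($j{\left(G \right)} = \left(G - 4 G\right) - G = - 3 G - G = - 4 G$)
$w{\left(m,Y \right)} = 8 m$ ($w{\left(m,Y \right)} = m \left(\left(-4\right) \left(-2\right)\right) = m 8 = 8 m$)
$w{\left(-1,3 \right)} \left(110 - 7\right) = 8 \left(-1\right) \left(110 - 7\right) = \left(-8\right) 103 = -824$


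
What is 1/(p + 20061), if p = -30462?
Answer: -1/10401 ≈ -9.6145e-5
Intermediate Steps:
1/(p + 20061) = 1/(-30462 + 20061) = 1/(-10401) = -1/10401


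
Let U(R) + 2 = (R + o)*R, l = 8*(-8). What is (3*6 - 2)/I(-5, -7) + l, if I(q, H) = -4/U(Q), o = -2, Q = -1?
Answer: -68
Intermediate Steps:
l = -64
U(R) = -2 + R*(-2 + R) (U(R) = -2 + (R - 2)*R = -2 + (-2 + R)*R = -2 + R*(-2 + R))
I(q, H) = -4 (I(q, H) = -4/(-2 + (-1)² - 2*(-1)) = -4/(-2 + 1 + 2) = -4/1 = -4*1 = -4)
(3*6 - 2)/I(-5, -7) + l = (3*6 - 2)/(-4) - 64 = -(18 - 2)/4 - 64 = -¼*16 - 64 = -4 - 64 = -68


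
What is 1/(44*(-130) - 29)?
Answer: -1/5749 ≈ -0.00017394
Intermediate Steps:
1/(44*(-130) - 29) = 1/(-5720 - 29) = 1/(-5749) = -1/5749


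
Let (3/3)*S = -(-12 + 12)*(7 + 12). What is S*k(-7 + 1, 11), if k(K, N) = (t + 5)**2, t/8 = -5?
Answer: 0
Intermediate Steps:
t = -40 (t = 8*(-5) = -40)
S = 0 (S = -(-12 + 12)*(7 + 12) = -0*19 = -1*0 = 0)
k(K, N) = 1225 (k(K, N) = (-40 + 5)**2 = (-35)**2 = 1225)
S*k(-7 + 1, 11) = 0*1225 = 0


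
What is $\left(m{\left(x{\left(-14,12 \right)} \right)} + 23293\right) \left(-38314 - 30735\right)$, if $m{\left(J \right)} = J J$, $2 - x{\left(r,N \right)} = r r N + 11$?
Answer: $-386509649086$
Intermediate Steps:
$x{\left(r,N \right)} = -9 - N r^{2}$ ($x{\left(r,N \right)} = 2 - \left(r r N + 11\right) = 2 - \left(r^{2} N + 11\right) = 2 - \left(N r^{2} + 11\right) = 2 - \left(11 + N r^{2}\right) = -9 - N r^{2}$)
$m{\left(J \right)} = J^{2}$
$\left(m{\left(x{\left(-14,12 \right)} \right)} + 23293\right) \left(-38314 - 30735\right) = \left(\left(-9 - 12 \left(-14\right)^{2}\right)^{2} + 23293\right) \left(-38314 - 30735\right) = \left(\left(-9 - 12 \cdot 196\right)^{2} + 23293\right) \left(-69049\right) = \left(\left(-9 - 2352\right)^{2} + 23293\right) \left(-69049\right) = \left(\left(-2361\right)^{2} + 23293\right) \left(-69049\right) = \left(5574321 + 23293\right) \left(-69049\right) = 5597614 \left(-69049\right) = -386509649086$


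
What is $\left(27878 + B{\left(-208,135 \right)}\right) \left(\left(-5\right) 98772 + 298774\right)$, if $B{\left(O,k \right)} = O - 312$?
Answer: $-5337162788$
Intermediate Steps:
$B{\left(O,k \right)} = -312 + O$
$\left(27878 + B{\left(-208,135 \right)}\right) \left(\left(-5\right) 98772 + 298774\right) = \left(27878 - 520\right) \left(\left(-5\right) 98772 + 298774\right) = \left(27878 - 520\right) \left(-493860 + 298774\right) = 27358 \left(-195086\right) = -5337162788$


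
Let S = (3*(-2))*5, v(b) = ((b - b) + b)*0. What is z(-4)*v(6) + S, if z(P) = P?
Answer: -30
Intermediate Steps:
v(b) = 0 (v(b) = (0 + b)*0 = b*0 = 0)
S = -30 (S = -6*5 = -30)
z(-4)*v(6) + S = -4*0 - 30 = 0 - 30 = -30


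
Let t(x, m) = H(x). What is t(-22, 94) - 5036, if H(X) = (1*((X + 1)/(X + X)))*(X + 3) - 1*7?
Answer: -222291/44 ≈ -5052.1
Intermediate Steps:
H(X) = -7 + (1 + X)*(3 + X)/(2*X) (H(X) = (1*((1 + X)/((2*X))))*(3 + X) - 7 = (1*((1 + X)*(1/(2*X))))*(3 + X) - 7 = (1*((1 + X)/(2*X)))*(3 + X) - 7 = ((1 + X)/(2*X))*(3 + X) - 7 = (1 + X)*(3 + X)/(2*X) - 7 = -7 + (1 + X)*(3 + X)/(2*X))
t(x, m) = (3 + x*(-10 + x))/(2*x)
t(-22, 94) - 5036 = (½)*(3 - 22*(-10 - 22))/(-22) - 5036 = (½)*(-1/22)*(3 - 22*(-32)) - 5036 = (½)*(-1/22)*(3 + 704) - 5036 = (½)*(-1/22)*707 - 5036 = -707/44 - 5036 = -222291/44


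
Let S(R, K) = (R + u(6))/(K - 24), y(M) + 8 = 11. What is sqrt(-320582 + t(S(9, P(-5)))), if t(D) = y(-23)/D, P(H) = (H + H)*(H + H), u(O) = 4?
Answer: I*sqrt(54175394)/13 ≈ 566.18*I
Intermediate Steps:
y(M) = 3 (y(M) = -8 + 11 = 3)
P(H) = 4*H**2 (P(H) = (2*H)*(2*H) = 4*H**2)
S(R, K) = (4 + R)/(-24 + K) (S(R, K) = (R + 4)/(K - 24) = (4 + R)/(-24 + K))
t(D) = 3/D
sqrt(-320582 + t(S(9, P(-5)))) = sqrt(-320582 + 3/(((4 + 9)/(-24 + 4*(-5)**2)))) = sqrt(-320582 + 3/((13/(-24 + 4*25)))) = sqrt(-320582 + 3/((13/(-24 + 100)))) = sqrt(-320582 + 3/((13/76))) = sqrt(-320582 + 3/(((1/76)*13))) = sqrt(-320582 + 3/(13/76)) = sqrt(-320582 + 3*(76/13)) = sqrt(-320582 + 228/13) = sqrt(-4167338/13) = I*sqrt(54175394)/13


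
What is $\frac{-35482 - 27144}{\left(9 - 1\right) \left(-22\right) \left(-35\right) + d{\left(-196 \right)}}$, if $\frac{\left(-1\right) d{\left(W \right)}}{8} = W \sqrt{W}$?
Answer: $- \frac{1722215}{2320696} + \frac{219191 i}{82882} \approx -0.74211 + 2.6446 i$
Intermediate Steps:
$d{\left(W \right)} = - 8 W^{\frac{3}{2}}$ ($d{\left(W \right)} = - 8 W \sqrt{W} = - 8 W^{\frac{3}{2}}$)
$\frac{-35482 - 27144}{\left(9 - 1\right) \left(-22\right) \left(-35\right) + d{\left(-196 \right)}} = \frac{-35482 - 27144}{\left(9 - 1\right) \left(-22\right) \left(-35\right) - 8 \left(-196\right)^{\frac{3}{2}}} = - \frac{62626}{8 \left(-22\right) \left(-35\right) - 8 \left(- 2744 i\right)} = - \frac{62626}{\left(-176\right) \left(-35\right) + 21952 i} = - \frac{62626}{6160 + 21952 i} = - 62626 \frac{6160 - 21952 i}{519835904} = - \frac{31313 \left(6160 - 21952 i\right)}{259917952}$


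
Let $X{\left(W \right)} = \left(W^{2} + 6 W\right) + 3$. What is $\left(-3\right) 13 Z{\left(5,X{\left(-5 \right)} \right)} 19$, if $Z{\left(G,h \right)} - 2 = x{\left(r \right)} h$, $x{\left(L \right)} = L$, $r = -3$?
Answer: $-5928$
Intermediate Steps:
$X{\left(W \right)} = 3 + W^{2} + 6 W$
$Z{\left(G,h \right)} = 2 - 3 h$
$\left(-3\right) 13 Z{\left(5,X{\left(-5 \right)} \right)} 19 = \left(-3\right) 13 \left(2 - 3 \left(3 + \left(-5\right)^{2} + 6 \left(-5\right)\right)\right) 19 = - 39 \left(2 - 3 \left(3 + 25 - 30\right)\right) 19 = - 39 \left(2 - -6\right) 19 = - 39 \left(2 + 6\right) 19 = \left(-39\right) 8 \cdot 19 = \left(-312\right) 19 = -5928$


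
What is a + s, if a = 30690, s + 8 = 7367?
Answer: 38049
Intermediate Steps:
s = 7359 (s = -8 + 7367 = 7359)
a + s = 30690 + 7359 = 38049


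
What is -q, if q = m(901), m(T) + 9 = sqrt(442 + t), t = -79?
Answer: 9 - 11*sqrt(3) ≈ -10.053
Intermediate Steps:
m(T) = -9 + 11*sqrt(3) (m(T) = -9 + sqrt(442 - 79) = -9 + sqrt(363) = -9 + 11*sqrt(3))
q = -9 + 11*sqrt(3) ≈ 10.053
-q = -(-9 + 11*sqrt(3)) = 9 - 11*sqrt(3)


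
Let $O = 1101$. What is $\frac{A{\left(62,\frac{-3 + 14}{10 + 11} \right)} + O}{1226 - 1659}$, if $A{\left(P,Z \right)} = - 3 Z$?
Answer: $- \frac{7696}{3031} \approx -2.5391$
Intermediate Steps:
$\frac{A{\left(62,\frac{-3 + 14}{10 + 11} \right)} + O}{1226 - 1659} = \frac{- 3 \frac{-3 + 14}{10 + 11} + 1101}{1226 - 1659} = \frac{- 3 \cdot \frac{11}{21} + 1101}{-433} = \left(- 3 \cdot 11 \cdot \frac{1}{21} + 1101\right) \left(- \frac{1}{433}\right) = \left(\left(-3\right) \frac{11}{21} + 1101\right) \left(- \frac{1}{433}\right) = \left(- \frac{11}{7} + 1101\right) \left(- \frac{1}{433}\right) = \frac{7696}{7} \left(- \frac{1}{433}\right) = - \frac{7696}{3031}$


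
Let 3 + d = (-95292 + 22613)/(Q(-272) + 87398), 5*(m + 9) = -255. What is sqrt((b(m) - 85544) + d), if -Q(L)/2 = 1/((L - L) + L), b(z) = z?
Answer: I*sqrt(1343853311775929607)/3962043 ≈ 292.59*I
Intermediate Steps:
m = -60 (m = -9 + (1/5)*(-255) = -9 - 51 = -60)
Q(L) = -2/L (Q(L) = -2/((L - L) + L) = -2/(0 + L) = -2/L)
d = -45542731/11886129 (d = -3 + (-95292 + 22613)/(-2/(-272) + 87398) = -3 - 72679/(-2*(-1/272) + 87398) = -3 - 72679/(1/136 + 87398) = -3 - 72679/11886129/136 = -3 - 72679*136/11886129 = -3 - 9884344/11886129 = -45542731/11886129 ≈ -3.8316)
sqrt((b(m) - 85544) + d) = sqrt((-60 - 85544) - 45542731/11886129) = sqrt(-85604 - 45542731/11886129) = sqrt(-1017545729647/11886129) = I*sqrt(1343853311775929607)/3962043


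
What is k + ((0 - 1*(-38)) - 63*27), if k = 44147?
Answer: 42484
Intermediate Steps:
k + ((0 - 1*(-38)) - 63*27) = 44147 + ((0 - 1*(-38)) - 63*27) = 44147 + ((0 + 38) - 1701) = 44147 + (38 - 1701) = 44147 - 1663 = 42484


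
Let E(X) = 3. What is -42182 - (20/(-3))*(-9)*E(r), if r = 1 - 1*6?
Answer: -42362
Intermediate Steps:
r = -5 (r = 1 - 6 = -5)
-42182 - (20/(-3))*(-9)*E(r) = -42182 - (20/(-3))*(-9)*3 = -42182 - (20*(-⅓))*(-9)*3 = -42182 - (-20/3*(-9))*3 = -42182 - 60*3 = -42182 - 1*180 = -42182 - 180 = -42362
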